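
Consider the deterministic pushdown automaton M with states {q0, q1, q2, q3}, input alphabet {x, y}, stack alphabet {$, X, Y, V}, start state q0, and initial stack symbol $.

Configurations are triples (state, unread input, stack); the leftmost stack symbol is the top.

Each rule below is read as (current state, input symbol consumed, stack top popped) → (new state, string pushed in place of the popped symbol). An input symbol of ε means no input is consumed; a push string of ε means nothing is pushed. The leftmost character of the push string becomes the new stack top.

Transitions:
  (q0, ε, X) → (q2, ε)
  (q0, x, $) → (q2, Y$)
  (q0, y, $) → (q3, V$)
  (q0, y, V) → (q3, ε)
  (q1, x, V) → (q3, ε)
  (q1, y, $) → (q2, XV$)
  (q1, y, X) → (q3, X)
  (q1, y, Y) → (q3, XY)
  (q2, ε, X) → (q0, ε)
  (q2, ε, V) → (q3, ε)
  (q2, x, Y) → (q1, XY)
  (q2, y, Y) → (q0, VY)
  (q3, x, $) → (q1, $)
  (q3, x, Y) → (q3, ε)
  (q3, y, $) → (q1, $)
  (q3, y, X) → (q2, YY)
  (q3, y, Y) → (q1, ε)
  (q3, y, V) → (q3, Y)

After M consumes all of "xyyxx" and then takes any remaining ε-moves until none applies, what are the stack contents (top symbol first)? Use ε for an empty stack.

$

(q0, xyyxx, $)
  read x, top $: go to q2, push Y$ → (q2, yyxx, Y$)
  read y, top Y: go to q0, push VY → (q0, yxx, VY$)
  read y, top V: go to q3, push ε → (q3, xx, Y$)
  read x, top Y: go to q3, push ε → (q3, x, $)
  read x, top $: go to q1, push $ → (q1, ε, $)
All input consumed in state q1 with stack $.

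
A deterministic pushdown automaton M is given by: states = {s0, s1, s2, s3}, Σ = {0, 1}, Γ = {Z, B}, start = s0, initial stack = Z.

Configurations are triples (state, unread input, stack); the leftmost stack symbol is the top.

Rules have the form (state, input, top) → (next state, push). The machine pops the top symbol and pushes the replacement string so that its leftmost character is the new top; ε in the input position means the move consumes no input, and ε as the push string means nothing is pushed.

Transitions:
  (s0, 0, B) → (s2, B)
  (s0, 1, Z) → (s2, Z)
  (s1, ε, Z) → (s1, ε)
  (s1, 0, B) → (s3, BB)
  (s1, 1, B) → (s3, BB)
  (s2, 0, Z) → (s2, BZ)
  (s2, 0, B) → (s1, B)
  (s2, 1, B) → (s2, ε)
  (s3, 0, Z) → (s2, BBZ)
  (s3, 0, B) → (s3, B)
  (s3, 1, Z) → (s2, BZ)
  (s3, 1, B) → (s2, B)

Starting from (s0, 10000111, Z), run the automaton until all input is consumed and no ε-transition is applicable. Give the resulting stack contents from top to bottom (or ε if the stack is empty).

(s0, 10000111, Z)
  read 1, top Z: go to s2, push Z → (s2, 0000111, Z)
  read 0, top Z: go to s2, push BZ → (s2, 000111, BZ)
  read 0, top B: go to s1, push B → (s1, 00111, BZ)
  read 0, top B: go to s3, push BB → (s3, 0111, BBZ)
  read 0, top B: go to s3, push B → (s3, 111, BBZ)
  read 1, top B: go to s2, push B → (s2, 11, BBZ)
  read 1, top B: go to s2, push ε → (s2, 1, BZ)
  read 1, top B: go to s2, push ε → (s2, ε, Z)
All input consumed in state s2 with stack Z.

Z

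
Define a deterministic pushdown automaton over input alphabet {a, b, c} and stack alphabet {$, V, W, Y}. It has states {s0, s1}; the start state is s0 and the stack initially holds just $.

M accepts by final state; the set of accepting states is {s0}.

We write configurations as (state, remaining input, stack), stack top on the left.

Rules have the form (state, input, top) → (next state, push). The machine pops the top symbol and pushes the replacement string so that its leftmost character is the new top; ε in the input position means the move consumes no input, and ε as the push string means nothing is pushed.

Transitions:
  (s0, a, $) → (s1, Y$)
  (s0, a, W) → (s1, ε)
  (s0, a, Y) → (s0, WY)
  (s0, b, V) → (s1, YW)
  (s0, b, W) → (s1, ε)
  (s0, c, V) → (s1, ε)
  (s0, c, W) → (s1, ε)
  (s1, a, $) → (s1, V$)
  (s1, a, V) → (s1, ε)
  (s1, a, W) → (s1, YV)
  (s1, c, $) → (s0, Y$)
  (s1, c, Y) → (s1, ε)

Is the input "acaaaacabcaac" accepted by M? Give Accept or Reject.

Accept

(s0, acaaaacabcaac, $) ⊢ (s1, caaaacabcaac, Y$) ⊢ (s1, aaaacabcaac, $) ⊢ (s1, aaacabcaac, V$) ⊢ (s1, aacabcaac, $) ⊢ (s1, acabcaac, V$) ⊢ (s1, cabcaac, $) ⊢ (s0, abcaac, Y$) ⊢ (s0, bcaac, WY$) ⊢ (s1, caac, Y$) ⊢ (s1, aac, $) ⊢ (s1, ac, V$) ⊢ (s1, c, $) ⊢ (s0, ε, Y$)
All input consumed; state s0 ∈ F.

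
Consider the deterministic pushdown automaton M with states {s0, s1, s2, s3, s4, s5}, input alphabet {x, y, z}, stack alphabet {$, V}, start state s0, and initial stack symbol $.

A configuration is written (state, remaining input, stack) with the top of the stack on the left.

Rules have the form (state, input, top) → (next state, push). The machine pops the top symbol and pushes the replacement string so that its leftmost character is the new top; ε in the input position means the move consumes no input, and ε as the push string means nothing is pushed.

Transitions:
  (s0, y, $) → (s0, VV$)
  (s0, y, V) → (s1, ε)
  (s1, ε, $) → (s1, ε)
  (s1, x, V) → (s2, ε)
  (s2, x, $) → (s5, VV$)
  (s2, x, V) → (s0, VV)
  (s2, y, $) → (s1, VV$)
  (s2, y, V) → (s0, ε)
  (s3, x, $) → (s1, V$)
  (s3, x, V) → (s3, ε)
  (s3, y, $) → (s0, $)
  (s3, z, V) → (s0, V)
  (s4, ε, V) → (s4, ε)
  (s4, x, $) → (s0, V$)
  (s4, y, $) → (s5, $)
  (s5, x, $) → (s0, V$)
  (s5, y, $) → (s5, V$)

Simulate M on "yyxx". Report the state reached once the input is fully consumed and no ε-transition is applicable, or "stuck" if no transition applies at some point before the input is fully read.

s5

(s0, yyxx, $) ⊢ (s0, yxx, VV$) ⊢ (s1, xx, V$) ⊢ (s2, x, $) ⊢ (s5, ε, VV$)
All input consumed; M is in state s5.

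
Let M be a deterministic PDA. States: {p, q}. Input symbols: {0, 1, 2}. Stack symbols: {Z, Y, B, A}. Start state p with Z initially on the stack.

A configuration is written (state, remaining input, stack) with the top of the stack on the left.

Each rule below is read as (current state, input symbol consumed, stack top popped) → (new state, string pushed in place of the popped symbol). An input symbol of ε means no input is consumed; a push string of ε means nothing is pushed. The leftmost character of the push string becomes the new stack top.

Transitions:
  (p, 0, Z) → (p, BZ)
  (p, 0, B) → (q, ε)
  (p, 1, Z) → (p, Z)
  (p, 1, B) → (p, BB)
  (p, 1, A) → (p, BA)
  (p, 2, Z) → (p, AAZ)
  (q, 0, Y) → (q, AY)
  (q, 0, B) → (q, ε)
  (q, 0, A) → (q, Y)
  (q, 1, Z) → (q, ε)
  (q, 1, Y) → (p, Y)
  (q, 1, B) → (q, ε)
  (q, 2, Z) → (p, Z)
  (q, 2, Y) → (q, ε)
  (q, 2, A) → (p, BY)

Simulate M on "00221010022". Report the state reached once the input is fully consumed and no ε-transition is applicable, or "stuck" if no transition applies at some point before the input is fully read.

(p, 00221010022, Z) ⊢ (p, 0221010022, BZ) ⊢ (q, 221010022, Z) ⊢ (p, 21010022, Z) ⊢ (p, 1010022, AAZ) ⊢ (p, 010022, BAAZ) ⊢ (q, 10022, AAZ)
No transition for (q, 1, top A); M blocks with input 10022 remaining.

stuck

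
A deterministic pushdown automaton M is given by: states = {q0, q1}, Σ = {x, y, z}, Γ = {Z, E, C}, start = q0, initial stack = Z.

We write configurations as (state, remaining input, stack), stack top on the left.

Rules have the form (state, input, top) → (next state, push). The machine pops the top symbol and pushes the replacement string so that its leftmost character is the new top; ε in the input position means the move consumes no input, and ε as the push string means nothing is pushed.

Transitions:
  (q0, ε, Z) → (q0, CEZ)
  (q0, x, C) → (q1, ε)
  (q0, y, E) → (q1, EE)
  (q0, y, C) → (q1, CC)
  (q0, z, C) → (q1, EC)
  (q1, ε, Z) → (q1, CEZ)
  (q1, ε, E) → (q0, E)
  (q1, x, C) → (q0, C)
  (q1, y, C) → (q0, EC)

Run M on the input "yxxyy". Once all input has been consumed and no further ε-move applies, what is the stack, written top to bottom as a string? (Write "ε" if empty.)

EECEZ

(q0, yxxyy, Z)
  ε-move, top Z: go to q0, push CEZ → (q0, yxxyy, CEZ)
  read y, top C: go to q1, push CC → (q1, xxyy, CCEZ)
  read x, top C: go to q0, push C → (q0, xyy, CCEZ)
  read x, top C: go to q1, push ε → (q1, yy, CEZ)
  read y, top C: go to q0, push EC → (q0, y, ECEZ)
  read y, top E: go to q1, push EE → (q1, ε, EECEZ)
  ε-move, top E: go to q0, push E → (q0, ε, EECEZ)
All input consumed in state q0 with stack EECEZ.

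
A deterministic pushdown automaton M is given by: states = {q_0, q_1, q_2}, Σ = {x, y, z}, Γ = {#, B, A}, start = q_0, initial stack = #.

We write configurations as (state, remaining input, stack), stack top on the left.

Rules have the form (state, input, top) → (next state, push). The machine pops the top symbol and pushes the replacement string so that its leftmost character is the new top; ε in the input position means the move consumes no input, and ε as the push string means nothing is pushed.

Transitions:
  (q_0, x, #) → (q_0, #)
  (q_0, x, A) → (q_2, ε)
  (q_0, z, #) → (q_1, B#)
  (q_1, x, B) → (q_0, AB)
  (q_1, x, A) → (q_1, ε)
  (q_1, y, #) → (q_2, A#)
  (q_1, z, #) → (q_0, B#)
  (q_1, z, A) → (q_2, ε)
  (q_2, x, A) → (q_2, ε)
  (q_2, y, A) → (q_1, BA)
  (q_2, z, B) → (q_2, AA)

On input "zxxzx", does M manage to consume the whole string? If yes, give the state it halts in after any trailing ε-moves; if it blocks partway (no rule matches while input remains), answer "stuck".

(q_0, zxxzx, #)
  read z, top #: go to q_1, push B# → (q_1, xxzx, B#)
  read x, top B: go to q_0, push AB → (q_0, xzx, AB#)
  read x, top A: go to q_2, push ε → (q_2, zx, B#)
  read z, top B: go to q_2, push AA → (q_2, x, AA#)
  read x, top A: go to q_2, push ε → (q_2, ε, A#)
All input consumed; M is in state q_2.

q_2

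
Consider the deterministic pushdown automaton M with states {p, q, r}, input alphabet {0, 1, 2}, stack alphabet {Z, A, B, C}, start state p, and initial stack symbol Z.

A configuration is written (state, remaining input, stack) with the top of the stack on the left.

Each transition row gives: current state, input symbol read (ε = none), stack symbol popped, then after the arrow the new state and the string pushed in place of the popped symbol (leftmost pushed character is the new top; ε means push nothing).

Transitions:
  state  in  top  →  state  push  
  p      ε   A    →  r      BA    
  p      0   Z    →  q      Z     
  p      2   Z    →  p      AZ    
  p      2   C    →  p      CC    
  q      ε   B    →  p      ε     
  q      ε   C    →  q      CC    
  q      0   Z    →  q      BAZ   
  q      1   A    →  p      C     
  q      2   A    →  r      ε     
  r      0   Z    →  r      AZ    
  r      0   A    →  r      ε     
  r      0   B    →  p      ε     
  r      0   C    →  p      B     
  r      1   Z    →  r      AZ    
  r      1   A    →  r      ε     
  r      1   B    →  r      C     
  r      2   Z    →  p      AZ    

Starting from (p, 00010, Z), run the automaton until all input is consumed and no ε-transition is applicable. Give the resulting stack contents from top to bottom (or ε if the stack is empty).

(p, 00010, Z)
  read 0, top Z: go to q, push Z → (q, 0010, Z)
  read 0, top Z: go to q, push BAZ → (q, 010, BAZ)
  ε-move, top B: go to p, push ε → (p, 010, AZ)
  ε-move, top A: go to r, push BA → (r, 010, BAZ)
  read 0, top B: go to p, push ε → (p, 10, AZ)
  ε-move, top A: go to r, push BA → (r, 10, BAZ)
  read 1, top B: go to r, push C → (r, 0, CAZ)
  read 0, top C: go to p, push B → (p, ε, BAZ)
All input consumed in state p with stack BAZ.

BAZ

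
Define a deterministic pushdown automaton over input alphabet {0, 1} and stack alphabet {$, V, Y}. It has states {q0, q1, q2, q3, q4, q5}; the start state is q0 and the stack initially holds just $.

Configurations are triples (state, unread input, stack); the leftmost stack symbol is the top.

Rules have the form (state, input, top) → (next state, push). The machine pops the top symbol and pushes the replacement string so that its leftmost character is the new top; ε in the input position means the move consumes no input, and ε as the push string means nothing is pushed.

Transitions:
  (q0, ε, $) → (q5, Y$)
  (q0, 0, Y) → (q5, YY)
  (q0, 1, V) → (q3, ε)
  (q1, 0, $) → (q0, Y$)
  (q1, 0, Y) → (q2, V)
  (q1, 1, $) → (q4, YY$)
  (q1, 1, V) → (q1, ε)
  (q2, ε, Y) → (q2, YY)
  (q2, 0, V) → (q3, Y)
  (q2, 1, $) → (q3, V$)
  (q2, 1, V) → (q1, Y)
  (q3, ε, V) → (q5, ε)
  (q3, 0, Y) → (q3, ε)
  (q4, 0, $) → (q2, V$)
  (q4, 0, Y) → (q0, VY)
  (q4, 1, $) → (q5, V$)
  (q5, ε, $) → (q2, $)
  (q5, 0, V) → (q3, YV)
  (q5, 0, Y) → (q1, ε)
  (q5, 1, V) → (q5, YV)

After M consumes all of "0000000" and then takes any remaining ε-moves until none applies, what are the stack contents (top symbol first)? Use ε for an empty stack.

(q0, 0000000, $) ⊢ (q5, 0000000, Y$) ⊢ (q1, 000000, $) ⊢ (q0, 00000, Y$) ⊢ (q5, 0000, YY$) ⊢ (q1, 000, Y$) ⊢ (q2, 00, V$) ⊢ (q3, 0, Y$) ⊢ (q3, ε, $)
All input consumed in state q3 with stack $.

$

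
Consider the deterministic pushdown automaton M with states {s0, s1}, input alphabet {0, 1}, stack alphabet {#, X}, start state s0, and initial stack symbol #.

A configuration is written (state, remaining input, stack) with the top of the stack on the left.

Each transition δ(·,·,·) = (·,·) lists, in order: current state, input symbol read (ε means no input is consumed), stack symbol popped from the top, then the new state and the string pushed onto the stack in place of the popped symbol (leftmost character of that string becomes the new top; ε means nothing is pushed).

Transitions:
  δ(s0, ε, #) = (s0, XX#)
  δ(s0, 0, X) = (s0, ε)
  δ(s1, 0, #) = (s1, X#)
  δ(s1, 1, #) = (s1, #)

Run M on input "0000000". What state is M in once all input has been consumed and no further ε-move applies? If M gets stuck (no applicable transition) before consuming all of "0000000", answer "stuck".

s0

(s0, 0000000, #)
  ε-move, top #: go to s0, push XX# → (s0, 0000000, XX#)
  read 0, top X: go to s0, push ε → (s0, 000000, X#)
  read 0, top X: go to s0, push ε → (s0, 00000, #)
  ε-move, top #: go to s0, push XX# → (s0, 00000, XX#)
  read 0, top X: go to s0, push ε → (s0, 0000, X#)
  read 0, top X: go to s0, push ε → (s0, 000, #)
  ε-move, top #: go to s0, push XX# → (s0, 000, XX#)
  read 0, top X: go to s0, push ε → (s0, 00, X#)
  read 0, top X: go to s0, push ε → (s0, 0, #)
  ε-move, top #: go to s0, push XX# → (s0, 0, XX#)
  read 0, top X: go to s0, push ε → (s0, ε, X#)
All input consumed; M is in state s0.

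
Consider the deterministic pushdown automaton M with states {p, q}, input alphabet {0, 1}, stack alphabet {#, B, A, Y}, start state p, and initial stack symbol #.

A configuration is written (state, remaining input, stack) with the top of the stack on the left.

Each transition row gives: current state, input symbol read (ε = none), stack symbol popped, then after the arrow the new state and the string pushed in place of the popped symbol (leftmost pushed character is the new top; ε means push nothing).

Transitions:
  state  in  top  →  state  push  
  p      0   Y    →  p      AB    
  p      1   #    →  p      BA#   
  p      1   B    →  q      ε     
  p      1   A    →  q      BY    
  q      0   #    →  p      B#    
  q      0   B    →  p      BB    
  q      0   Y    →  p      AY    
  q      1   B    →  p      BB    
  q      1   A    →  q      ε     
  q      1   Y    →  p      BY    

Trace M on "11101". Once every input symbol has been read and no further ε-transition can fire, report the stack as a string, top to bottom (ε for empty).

#

(p, 11101, #)
  read 1, top #: go to p, push BA# → (p, 1101, BA#)
  read 1, top B: go to q, push ε → (q, 101, A#)
  read 1, top A: go to q, push ε → (q, 01, #)
  read 0, top #: go to p, push B# → (p, 1, B#)
  read 1, top B: go to q, push ε → (q, ε, #)
All input consumed in state q with stack #.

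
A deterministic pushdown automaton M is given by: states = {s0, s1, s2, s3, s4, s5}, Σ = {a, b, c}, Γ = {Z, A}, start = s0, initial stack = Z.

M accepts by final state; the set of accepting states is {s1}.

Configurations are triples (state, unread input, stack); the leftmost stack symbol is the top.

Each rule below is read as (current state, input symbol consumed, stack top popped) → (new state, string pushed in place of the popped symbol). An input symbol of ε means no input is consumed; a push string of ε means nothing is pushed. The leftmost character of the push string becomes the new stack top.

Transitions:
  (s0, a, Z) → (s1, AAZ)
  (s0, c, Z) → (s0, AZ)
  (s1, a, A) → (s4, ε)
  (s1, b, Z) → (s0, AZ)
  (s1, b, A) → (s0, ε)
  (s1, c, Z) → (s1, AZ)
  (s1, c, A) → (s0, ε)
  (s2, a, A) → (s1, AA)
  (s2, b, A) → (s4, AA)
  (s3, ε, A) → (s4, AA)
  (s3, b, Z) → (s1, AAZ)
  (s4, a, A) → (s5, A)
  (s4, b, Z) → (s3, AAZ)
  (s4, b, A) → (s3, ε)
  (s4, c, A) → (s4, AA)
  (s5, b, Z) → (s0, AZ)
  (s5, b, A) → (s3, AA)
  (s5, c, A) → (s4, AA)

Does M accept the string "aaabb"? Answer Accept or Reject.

Reject

(s0, aaabb, Z)
  read a, top Z: go to s1, push AAZ → (s1, aabb, AAZ)
  read a, top A: go to s4, push ε → (s4, abb, AZ)
  read a, top A: go to s5, push A → (s5, bb, AZ)
  read b, top A: go to s3, push AA → (s3, b, AAZ)
  ε-move, top A: go to s4, push AA → (s4, b, AAAZ)
  read b, top A: go to s3, push ε → (s3, ε, AAZ)
  ε-move, top A: go to s4, push AA → (s4, ε, AAAZ)
All input consumed; state s4 ∉ F and no further ε-move applies.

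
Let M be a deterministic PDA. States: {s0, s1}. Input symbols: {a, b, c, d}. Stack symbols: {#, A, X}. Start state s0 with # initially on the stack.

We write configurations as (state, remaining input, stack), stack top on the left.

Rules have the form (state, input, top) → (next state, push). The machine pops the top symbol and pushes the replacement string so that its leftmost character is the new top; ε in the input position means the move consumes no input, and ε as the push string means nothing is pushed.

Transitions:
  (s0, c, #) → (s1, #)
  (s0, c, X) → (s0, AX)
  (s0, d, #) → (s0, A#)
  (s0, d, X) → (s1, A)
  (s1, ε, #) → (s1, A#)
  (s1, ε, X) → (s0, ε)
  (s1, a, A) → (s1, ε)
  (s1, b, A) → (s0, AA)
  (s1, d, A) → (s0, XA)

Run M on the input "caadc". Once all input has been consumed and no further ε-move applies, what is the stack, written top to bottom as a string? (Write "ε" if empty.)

AXA#

(s0, caadc, #)
  read c, top #: go to s1, push # → (s1, aadc, #)
  ε-move, top #: go to s1, push A# → (s1, aadc, A#)
  read a, top A: go to s1, push ε → (s1, adc, #)
  ε-move, top #: go to s1, push A# → (s1, adc, A#)
  read a, top A: go to s1, push ε → (s1, dc, #)
  ε-move, top #: go to s1, push A# → (s1, dc, A#)
  read d, top A: go to s0, push XA → (s0, c, XA#)
  read c, top X: go to s0, push AX → (s0, ε, AXA#)
All input consumed in state s0 with stack AXA#.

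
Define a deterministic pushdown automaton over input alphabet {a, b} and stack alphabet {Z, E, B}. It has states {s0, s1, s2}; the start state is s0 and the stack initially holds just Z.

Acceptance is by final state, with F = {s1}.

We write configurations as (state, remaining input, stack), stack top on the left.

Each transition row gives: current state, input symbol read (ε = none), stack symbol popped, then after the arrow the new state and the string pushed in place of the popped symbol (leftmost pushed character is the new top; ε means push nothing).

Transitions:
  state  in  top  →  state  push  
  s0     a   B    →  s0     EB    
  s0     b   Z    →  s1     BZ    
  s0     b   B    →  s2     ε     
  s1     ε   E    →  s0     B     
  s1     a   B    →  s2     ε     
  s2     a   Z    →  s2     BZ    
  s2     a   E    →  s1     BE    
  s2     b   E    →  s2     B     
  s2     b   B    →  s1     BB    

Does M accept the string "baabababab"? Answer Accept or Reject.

(s0, baabababab, Z) ⊢ (s1, aabababab, BZ) ⊢ (s2, abababab, Z) ⊢ (s2, bababab, BZ) ⊢ (s1, ababab, BBZ) ⊢ (s2, babab, BZ) ⊢ (s1, abab, BBZ) ⊢ (s2, bab, BZ) ⊢ (s1, ab, BBZ) ⊢ (s2, b, BZ) ⊢ (s1, ε, BBZ)
All input consumed; state s1 ∈ F.

Accept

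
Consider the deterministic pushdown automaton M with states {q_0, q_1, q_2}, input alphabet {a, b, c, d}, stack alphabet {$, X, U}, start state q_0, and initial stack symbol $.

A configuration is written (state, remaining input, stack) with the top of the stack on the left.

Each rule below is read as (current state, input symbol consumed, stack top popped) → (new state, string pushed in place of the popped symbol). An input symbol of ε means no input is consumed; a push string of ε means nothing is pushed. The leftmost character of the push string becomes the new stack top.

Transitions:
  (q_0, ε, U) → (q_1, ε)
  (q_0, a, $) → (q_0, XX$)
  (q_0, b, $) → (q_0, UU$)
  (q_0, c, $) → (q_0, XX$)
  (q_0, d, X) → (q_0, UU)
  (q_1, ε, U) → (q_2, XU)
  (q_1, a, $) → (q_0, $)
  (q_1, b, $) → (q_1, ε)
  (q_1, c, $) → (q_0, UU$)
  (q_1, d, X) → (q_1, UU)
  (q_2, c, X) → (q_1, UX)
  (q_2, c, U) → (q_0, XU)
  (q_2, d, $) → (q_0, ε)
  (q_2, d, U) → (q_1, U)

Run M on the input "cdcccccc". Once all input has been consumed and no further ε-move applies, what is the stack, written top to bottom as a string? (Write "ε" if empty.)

XUXUXUXUXUXUXUX$

(q_0, cdcccccc, $)
  read c, top $: go to q_0, push XX$ → (q_0, dcccccc, XX$)
  read d, top X: go to q_0, push UU → (q_0, cccccc, UUX$)
  ε-move, top U: go to q_1, push ε → (q_1, cccccc, UX$)
  ε-move, top U: go to q_2, push XU → (q_2, cccccc, XUX$)
  read c, top X: go to q_1, push UX → (q_1, ccccc, UXUX$)
  ε-move, top U: go to q_2, push XU → (q_2, ccccc, XUXUX$)
  read c, top X: go to q_1, push UX → (q_1, cccc, UXUXUX$)
  ε-move, top U: go to q_2, push XU → (q_2, cccc, XUXUXUX$)
  read c, top X: go to q_1, push UX → (q_1, ccc, UXUXUXUX$)
  ε-move, top U: go to q_2, push XU → (q_2, ccc, XUXUXUXUX$)
  read c, top X: go to q_1, push UX → (q_1, cc, UXUXUXUXUX$)
  ε-move, top U: go to q_2, push XU → (q_2, cc, XUXUXUXUXUX$)
  read c, top X: go to q_1, push UX → (q_1, c, UXUXUXUXUXUX$)
  ε-move, top U: go to q_2, push XU → (q_2, c, XUXUXUXUXUXUX$)
  read c, top X: go to q_1, push UX → (q_1, ε, UXUXUXUXUXUXUX$)
  ε-move, top U: go to q_2, push XU → (q_2, ε, XUXUXUXUXUXUXUX$)
All input consumed in state q_2 with stack XUXUXUXUXUXUXUX$.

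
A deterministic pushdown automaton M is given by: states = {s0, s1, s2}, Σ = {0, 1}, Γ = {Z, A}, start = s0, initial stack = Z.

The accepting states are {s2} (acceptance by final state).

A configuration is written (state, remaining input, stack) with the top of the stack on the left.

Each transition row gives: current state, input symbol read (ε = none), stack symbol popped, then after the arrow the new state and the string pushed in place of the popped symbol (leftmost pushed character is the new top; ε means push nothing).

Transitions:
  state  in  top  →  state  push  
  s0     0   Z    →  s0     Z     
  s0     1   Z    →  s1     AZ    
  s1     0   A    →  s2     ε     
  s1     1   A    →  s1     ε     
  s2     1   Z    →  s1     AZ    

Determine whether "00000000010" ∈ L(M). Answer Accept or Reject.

Accept

(s0, 00000000010, Z)
  read 0, top Z: go to s0, push Z → (s0, 0000000010, Z)
  read 0, top Z: go to s0, push Z → (s0, 000000010, Z)
  read 0, top Z: go to s0, push Z → (s0, 00000010, Z)
  read 0, top Z: go to s0, push Z → (s0, 0000010, Z)
  read 0, top Z: go to s0, push Z → (s0, 000010, Z)
  read 0, top Z: go to s0, push Z → (s0, 00010, Z)
  read 0, top Z: go to s0, push Z → (s0, 0010, Z)
  read 0, top Z: go to s0, push Z → (s0, 010, Z)
  read 0, top Z: go to s0, push Z → (s0, 10, Z)
  read 1, top Z: go to s1, push AZ → (s1, 0, AZ)
  read 0, top A: go to s2, push ε → (s2, ε, Z)
All input consumed; state s2 ∈ F.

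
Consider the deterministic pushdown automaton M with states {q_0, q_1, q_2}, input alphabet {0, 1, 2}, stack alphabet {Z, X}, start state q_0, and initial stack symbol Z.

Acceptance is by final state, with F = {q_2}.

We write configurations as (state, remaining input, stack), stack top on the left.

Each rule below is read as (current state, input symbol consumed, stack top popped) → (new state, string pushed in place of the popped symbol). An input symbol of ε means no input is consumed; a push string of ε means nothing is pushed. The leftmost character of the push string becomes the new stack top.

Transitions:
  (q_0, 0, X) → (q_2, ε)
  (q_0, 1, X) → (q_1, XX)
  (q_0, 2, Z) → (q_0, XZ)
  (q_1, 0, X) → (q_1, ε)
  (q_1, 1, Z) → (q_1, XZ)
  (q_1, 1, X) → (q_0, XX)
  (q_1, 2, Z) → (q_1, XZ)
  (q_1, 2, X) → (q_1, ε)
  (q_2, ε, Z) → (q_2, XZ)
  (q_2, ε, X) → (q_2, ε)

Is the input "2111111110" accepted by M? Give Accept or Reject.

(q_0, 2111111110, Z)
  read 2, top Z: go to q_0, push XZ → (q_0, 111111110, XZ)
  read 1, top X: go to q_1, push XX → (q_1, 11111110, XXZ)
  read 1, top X: go to q_0, push XX → (q_0, 1111110, XXXZ)
  read 1, top X: go to q_1, push XX → (q_1, 111110, XXXXZ)
  read 1, top X: go to q_0, push XX → (q_0, 11110, XXXXXZ)
  read 1, top X: go to q_1, push XX → (q_1, 1110, XXXXXXZ)
  read 1, top X: go to q_0, push XX → (q_0, 110, XXXXXXXZ)
  read 1, top X: go to q_1, push XX → (q_1, 10, XXXXXXXXZ)
  read 1, top X: go to q_0, push XX → (q_0, 0, XXXXXXXXXZ)
  read 0, top X: go to q_2, push ε → (q_2, ε, XXXXXXXXZ)
All input consumed; state q_2 ∈ F.

Accept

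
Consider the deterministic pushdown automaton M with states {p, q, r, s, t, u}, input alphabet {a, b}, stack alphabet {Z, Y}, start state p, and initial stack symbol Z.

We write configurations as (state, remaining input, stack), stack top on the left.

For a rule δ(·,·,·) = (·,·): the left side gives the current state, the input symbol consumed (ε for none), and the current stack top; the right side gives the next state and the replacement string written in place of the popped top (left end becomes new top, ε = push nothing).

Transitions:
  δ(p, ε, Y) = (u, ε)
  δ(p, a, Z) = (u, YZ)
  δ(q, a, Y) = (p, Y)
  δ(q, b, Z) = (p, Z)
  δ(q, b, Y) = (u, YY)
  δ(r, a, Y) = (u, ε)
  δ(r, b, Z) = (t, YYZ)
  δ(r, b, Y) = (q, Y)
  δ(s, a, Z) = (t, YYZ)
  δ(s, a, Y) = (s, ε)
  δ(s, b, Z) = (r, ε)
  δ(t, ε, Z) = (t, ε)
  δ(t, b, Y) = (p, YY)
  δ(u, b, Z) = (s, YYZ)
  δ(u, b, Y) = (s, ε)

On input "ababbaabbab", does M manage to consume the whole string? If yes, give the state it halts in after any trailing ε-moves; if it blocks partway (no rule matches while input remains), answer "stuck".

(p, ababbaabbab, Z)
  read a, top Z: go to u, push YZ → (u, babbaabbab, YZ)
  read b, top Y: go to s, push ε → (s, abbaabbab, Z)
  read a, top Z: go to t, push YYZ → (t, bbaabbab, YYZ)
  read b, top Y: go to p, push YY → (p, baabbab, YYYZ)
  ε-move, top Y: go to u, push ε → (u, baabbab, YYZ)
  read b, top Y: go to s, push ε → (s, aabbab, YZ)
  read a, top Y: go to s, push ε → (s, abbab, Z)
  read a, top Z: go to t, push YYZ → (t, bbab, YYZ)
  read b, top Y: go to p, push YY → (p, bab, YYYZ)
  ε-move, top Y: go to u, push ε → (u, bab, YYZ)
  read b, top Y: go to s, push ε → (s, ab, YZ)
  read a, top Y: go to s, push ε → (s, b, Z)
  read b, top Z: go to r, push ε → (r, ε, ε)
All input consumed; M is in state r.

r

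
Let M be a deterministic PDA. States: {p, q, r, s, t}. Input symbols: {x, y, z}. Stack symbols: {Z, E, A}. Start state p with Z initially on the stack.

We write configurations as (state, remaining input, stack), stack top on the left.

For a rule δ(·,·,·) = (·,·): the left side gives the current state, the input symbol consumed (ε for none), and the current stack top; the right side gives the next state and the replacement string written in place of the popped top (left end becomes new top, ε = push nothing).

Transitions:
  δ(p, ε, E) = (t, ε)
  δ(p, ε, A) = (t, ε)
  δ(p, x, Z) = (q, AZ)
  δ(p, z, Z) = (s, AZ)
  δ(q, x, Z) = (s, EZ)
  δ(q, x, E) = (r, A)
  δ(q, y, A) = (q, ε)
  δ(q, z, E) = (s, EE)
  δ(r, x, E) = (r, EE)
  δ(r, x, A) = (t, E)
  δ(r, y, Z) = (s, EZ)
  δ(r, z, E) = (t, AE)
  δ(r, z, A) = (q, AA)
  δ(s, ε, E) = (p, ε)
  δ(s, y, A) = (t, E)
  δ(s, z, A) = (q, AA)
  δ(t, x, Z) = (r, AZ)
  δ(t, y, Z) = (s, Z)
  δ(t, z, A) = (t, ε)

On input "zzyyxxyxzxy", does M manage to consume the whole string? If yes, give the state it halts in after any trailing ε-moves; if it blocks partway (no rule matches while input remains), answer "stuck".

stuck

(p, zzyyxxyxzxy, Z) ⊢ (s, zyyxxyxzxy, AZ) ⊢ (q, yyxxyxzxy, AAZ) ⊢ (q, yxxyxzxy, AZ) ⊢ (q, xxyxzxy, Z) ⊢ (s, xyxzxy, EZ) ⊢ (p, xyxzxy, Z) ⊢ (q, yxzxy, AZ) ⊢ (q, xzxy, Z) ⊢ (s, zxy, EZ) ⊢ (p, zxy, Z) ⊢ (s, xy, AZ)
No transition for (s, x, top A); M blocks with input xy remaining.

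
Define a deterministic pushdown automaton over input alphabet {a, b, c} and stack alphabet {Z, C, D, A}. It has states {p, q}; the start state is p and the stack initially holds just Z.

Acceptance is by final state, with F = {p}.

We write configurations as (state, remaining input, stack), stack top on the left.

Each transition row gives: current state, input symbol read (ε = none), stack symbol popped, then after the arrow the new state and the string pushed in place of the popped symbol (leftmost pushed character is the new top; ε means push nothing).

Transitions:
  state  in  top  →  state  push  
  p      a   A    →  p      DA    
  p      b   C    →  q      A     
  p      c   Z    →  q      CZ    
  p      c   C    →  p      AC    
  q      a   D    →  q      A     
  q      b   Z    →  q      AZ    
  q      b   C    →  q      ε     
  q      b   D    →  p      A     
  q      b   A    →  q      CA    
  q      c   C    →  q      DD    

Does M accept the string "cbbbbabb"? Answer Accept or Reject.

Reject

(p, cbbbbabb, Z)
  read c, top Z: go to q, push CZ → (q, bbbbabb, CZ)
  read b, top C: go to q, push ε → (q, bbbabb, Z)
  read b, top Z: go to q, push AZ → (q, bbabb, AZ)
  read b, top A: go to q, push CA → (q, babb, CAZ)
  read b, top C: go to q, push ε → (q, abb, AZ)
No transition applies at (q, abb, AZ); input not fully consumed.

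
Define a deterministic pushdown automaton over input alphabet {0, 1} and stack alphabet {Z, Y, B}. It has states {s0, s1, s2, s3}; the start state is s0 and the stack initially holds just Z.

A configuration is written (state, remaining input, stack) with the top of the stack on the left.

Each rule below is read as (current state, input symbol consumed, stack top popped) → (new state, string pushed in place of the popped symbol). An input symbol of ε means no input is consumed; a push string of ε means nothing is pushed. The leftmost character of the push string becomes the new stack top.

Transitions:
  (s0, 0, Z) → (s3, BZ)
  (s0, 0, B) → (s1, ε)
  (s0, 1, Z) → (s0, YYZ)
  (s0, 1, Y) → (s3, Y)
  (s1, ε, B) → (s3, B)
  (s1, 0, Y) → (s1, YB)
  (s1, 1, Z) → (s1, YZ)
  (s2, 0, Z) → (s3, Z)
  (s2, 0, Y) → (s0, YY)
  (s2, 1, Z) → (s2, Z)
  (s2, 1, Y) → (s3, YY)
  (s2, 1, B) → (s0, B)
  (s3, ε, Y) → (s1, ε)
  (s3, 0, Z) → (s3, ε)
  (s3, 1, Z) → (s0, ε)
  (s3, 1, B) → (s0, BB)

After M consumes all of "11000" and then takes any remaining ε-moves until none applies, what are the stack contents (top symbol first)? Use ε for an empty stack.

(s0, 11000, Z)
  read 1, top Z: go to s0, push YYZ → (s0, 1000, YYZ)
  read 1, top Y: go to s3, push Y → (s3, 000, YYZ)
  ε-move, top Y: go to s1, push ε → (s1, 000, YZ)
  read 0, top Y: go to s1, push YB → (s1, 00, YBZ)
  read 0, top Y: go to s1, push YB → (s1, 0, YBBZ)
  read 0, top Y: go to s1, push YB → (s1, ε, YBBBZ)
All input consumed in state s1 with stack YBBBZ.

YBBBZ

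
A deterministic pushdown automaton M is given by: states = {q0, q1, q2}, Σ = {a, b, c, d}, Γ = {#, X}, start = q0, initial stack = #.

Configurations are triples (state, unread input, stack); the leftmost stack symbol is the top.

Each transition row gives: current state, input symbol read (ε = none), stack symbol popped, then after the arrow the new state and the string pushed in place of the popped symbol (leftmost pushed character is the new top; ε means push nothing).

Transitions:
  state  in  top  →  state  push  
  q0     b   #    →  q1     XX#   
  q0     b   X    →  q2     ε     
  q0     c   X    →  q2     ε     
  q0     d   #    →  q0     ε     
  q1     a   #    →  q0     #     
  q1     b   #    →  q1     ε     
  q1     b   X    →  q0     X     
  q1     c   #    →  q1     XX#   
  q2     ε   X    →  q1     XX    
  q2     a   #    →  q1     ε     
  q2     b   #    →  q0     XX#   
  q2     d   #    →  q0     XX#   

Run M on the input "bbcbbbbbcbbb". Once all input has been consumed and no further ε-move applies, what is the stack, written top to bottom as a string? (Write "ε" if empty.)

(q0, bbcbbbbbcbbb, #) ⊢ (q1, bcbbbbbcbbb, XX#) ⊢ (q0, cbbbbbcbbb, XX#) ⊢ (q2, bbbbbcbbb, X#) ⊢ (q1, bbbbbcbbb, XX#) ⊢ (q0, bbbbcbbb, XX#) ⊢ (q2, bbbcbbb, X#) ⊢ (q1, bbbcbbb, XX#) ⊢ (q0, bbcbbb, XX#) ⊢ (q2, bcbbb, X#) ⊢ (q1, bcbbb, XX#) ⊢ (q0, cbbb, XX#) ⊢ (q2, bbb, X#) ⊢ (q1, bbb, XX#) ⊢ (q0, bb, XX#) ⊢ (q2, b, X#) ⊢ (q1, b, XX#) ⊢ (q0, ε, XX#)
All input consumed in state q0 with stack XX#.

XX#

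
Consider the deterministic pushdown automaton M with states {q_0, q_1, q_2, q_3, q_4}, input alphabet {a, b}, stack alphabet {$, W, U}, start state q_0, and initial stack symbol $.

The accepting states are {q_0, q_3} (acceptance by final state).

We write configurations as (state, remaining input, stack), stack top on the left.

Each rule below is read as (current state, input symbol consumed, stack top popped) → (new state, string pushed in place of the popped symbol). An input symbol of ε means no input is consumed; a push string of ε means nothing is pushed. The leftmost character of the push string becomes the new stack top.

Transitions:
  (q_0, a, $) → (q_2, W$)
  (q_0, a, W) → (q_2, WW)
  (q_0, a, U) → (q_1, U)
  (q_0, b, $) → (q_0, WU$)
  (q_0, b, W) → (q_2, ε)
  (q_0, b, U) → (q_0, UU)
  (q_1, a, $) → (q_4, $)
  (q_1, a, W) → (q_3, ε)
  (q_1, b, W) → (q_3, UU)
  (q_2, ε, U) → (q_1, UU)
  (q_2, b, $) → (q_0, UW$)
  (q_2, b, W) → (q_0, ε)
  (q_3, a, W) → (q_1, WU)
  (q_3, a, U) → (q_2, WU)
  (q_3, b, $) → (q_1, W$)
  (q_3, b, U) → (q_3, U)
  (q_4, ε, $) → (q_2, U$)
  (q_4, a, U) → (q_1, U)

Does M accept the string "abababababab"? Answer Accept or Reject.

(q_0, abababababab, $) ⊢ (q_2, bababababab, W$) ⊢ (q_0, ababababab, $) ⊢ (q_2, babababab, W$) ⊢ (q_0, abababab, $) ⊢ (q_2, bababab, W$) ⊢ (q_0, ababab, $) ⊢ (q_2, babab, W$) ⊢ (q_0, abab, $) ⊢ (q_2, bab, W$) ⊢ (q_0, ab, $) ⊢ (q_2, b, W$) ⊢ (q_0, ε, $)
All input consumed; state q_0 ∈ F.

Accept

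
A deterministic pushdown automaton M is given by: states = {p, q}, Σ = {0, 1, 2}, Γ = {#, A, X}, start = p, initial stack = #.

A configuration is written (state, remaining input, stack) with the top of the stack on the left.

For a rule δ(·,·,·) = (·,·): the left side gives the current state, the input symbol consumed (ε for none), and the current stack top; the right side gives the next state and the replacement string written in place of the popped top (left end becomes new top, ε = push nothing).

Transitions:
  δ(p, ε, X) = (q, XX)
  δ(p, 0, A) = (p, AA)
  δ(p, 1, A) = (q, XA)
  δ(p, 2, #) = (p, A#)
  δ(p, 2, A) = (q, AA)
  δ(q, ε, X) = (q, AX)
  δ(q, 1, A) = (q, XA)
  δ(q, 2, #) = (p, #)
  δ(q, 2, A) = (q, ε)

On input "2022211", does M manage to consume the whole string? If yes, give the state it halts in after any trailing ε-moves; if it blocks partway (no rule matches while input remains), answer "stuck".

(p, 2022211, #)
  read 2, top #: go to p, push A# → (p, 022211, A#)
  read 0, top A: go to p, push AA → (p, 22211, AA#)
  read 2, top A: go to q, push AA → (q, 2211, AAA#)
  read 2, top A: go to q, push ε → (q, 211, AA#)
  read 2, top A: go to q, push ε → (q, 11, A#)
  read 1, top A: go to q, push XA → (q, 1, XA#)
  ε-move, top X: go to q, push AX → (q, 1, AXA#)
  read 1, top A: go to q, push XA → (q, ε, XAXA#)
  ε-move, top X: go to q, push AX → (q, ε, AXAXA#)
All input consumed; M is in state q.

q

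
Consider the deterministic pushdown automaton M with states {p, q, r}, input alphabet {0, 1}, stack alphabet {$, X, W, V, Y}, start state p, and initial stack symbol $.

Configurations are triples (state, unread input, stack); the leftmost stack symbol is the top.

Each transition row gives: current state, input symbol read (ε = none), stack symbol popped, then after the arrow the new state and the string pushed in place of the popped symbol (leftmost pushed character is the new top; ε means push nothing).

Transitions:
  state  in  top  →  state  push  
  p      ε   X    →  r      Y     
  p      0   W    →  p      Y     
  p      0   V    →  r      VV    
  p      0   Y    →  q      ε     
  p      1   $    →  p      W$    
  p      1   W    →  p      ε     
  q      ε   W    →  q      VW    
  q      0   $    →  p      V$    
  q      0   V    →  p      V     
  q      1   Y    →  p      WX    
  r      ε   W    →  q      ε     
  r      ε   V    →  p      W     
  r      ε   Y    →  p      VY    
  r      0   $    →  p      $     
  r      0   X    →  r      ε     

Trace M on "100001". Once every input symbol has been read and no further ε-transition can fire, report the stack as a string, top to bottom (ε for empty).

(p, 100001, $)
  read 1, top $: go to p, push W$ → (p, 00001, W$)
  read 0, top W: go to p, push Y → (p, 0001, Y$)
  read 0, top Y: go to q, push ε → (q, 001, $)
  read 0, top $: go to p, push V$ → (p, 01, V$)
  read 0, top V: go to r, push VV → (r, 1, VV$)
  ε-move, top V: go to p, push W → (p, 1, WV$)
  read 1, top W: go to p, push ε → (p, ε, V$)
All input consumed in state p with stack V$.

V$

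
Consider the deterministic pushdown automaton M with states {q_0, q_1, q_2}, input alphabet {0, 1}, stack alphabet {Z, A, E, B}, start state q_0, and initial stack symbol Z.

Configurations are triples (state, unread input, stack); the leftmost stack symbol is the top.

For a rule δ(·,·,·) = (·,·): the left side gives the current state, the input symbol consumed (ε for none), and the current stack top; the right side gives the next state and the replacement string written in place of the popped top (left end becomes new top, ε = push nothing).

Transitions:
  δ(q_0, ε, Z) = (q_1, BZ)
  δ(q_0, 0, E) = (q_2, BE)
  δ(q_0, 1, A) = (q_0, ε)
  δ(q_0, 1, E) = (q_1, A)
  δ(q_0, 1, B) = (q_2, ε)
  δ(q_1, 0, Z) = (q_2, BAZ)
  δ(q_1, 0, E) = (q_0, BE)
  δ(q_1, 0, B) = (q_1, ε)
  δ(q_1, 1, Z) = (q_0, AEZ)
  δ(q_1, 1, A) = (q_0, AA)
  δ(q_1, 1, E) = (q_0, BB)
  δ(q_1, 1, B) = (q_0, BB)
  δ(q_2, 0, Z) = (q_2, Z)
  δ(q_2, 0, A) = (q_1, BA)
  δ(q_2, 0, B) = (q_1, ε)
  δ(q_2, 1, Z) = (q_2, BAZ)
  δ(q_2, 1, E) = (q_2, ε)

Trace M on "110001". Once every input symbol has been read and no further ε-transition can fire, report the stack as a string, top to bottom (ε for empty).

(q_0, 110001, Z)
  ε-move, top Z: go to q_1, push BZ → (q_1, 110001, BZ)
  read 1, top B: go to q_0, push BB → (q_0, 10001, BBZ)
  read 1, top B: go to q_2, push ε → (q_2, 0001, BZ)
  read 0, top B: go to q_1, push ε → (q_1, 001, Z)
  read 0, top Z: go to q_2, push BAZ → (q_2, 01, BAZ)
  read 0, top B: go to q_1, push ε → (q_1, 1, AZ)
  read 1, top A: go to q_0, push AA → (q_0, ε, AAZ)
All input consumed in state q_0 with stack AAZ.

AAZ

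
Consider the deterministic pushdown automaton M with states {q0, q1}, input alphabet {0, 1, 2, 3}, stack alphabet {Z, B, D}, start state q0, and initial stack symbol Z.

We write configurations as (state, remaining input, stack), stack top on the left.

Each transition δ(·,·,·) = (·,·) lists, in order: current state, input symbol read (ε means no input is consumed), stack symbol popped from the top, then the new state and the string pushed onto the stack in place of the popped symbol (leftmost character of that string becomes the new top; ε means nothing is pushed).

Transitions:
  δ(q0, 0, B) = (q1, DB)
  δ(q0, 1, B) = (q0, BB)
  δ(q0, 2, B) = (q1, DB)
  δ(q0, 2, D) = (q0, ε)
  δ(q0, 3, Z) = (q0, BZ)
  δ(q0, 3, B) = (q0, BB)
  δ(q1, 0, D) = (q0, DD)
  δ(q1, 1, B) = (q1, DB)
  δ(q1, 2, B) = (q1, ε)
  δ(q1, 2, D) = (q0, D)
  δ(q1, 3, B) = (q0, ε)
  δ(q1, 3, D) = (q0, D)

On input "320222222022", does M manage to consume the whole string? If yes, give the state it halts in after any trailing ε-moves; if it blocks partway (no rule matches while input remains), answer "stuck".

q0

(q0, 320222222022, Z)
  read 3, top Z: go to q0, push BZ → (q0, 20222222022, BZ)
  read 2, top B: go to q1, push DB → (q1, 0222222022, DBZ)
  read 0, top D: go to q0, push DD → (q0, 222222022, DDBZ)
  read 2, top D: go to q0, push ε → (q0, 22222022, DBZ)
  read 2, top D: go to q0, push ε → (q0, 2222022, BZ)
  read 2, top B: go to q1, push DB → (q1, 222022, DBZ)
  read 2, top D: go to q0, push D → (q0, 22022, DBZ)
  read 2, top D: go to q0, push ε → (q0, 2022, BZ)
  read 2, top B: go to q1, push DB → (q1, 022, DBZ)
  read 0, top D: go to q0, push DD → (q0, 22, DDBZ)
  read 2, top D: go to q0, push ε → (q0, 2, DBZ)
  read 2, top D: go to q0, push ε → (q0, ε, BZ)
All input consumed; M is in state q0.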